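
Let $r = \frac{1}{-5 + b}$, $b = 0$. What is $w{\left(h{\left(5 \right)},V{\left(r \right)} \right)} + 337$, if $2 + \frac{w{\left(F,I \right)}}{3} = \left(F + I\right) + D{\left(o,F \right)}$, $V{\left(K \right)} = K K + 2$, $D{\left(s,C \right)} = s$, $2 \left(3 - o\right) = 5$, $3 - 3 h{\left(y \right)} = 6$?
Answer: $\frac{16781}{50} \approx 335.62$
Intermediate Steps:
$h{\left(y \right)} = -1$ ($h{\left(y \right)} = 1 - 2 = -1$)
$o = \frac{1}{2}$ ($o = 3 - \frac{5}{2} = \frac{1}{2} \approx 0.5$)
$r = - \frac{1}{5}$ ($r = \frac{1}{-5 + 0} = \frac{1}{-5} = - \frac{1}{5} \approx -0.2$)
$V{\left(K \right)} = 2 + K^{2}$ ($V{\left(K \right)} = K^{2} + 2 = 2 + K^{2}$)
$w{\left(F,I \right)} = - \frac{9}{2} + 3 F + 3 I$ ($w{\left(F,I \right)} = -6 + 3 \left(\left(F + I\right) + \frac{1}{2}\right) = -6 + 3 \left(\frac{1}{2} + F + I\right) = -6 + \left(\frac{3}{2} + 3 F + 3 I\right) = - \frac{9}{2} + 3 F + 3 I$)
$w{\left(h{\left(5 \right)},V{\left(r \right)} \right)} + 337 = \left(- \frac{9}{2} + 3 \left(-1\right) + 3 \left(2 + \left(- \frac{1}{5}\right)^{2}\right)\right) + 337 = \left(- \frac{9}{2} - 3 + 3 \left(2 + \frac{1}{25}\right)\right) + 337 = \left(- \frac{9}{2} - 3 + 3 \cdot \frac{51}{25}\right) + 337 = \left(- \frac{9}{2} - 3 + \frac{153}{25}\right) + 337 = - \frac{69}{50} + 337 = \frac{16781}{50}$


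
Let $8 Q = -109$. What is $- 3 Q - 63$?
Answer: $- \frac{177}{8} \approx -22.125$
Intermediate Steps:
$Q = - \frac{109}{8}$ ($Q = \frac{1}{8} \left(-109\right) = - \frac{109}{8} \approx -13.625$)
$- 3 Q - 63 = \left(-3\right) \left(- \frac{109}{8}\right) - 63 = \frac{327}{8} - 63 = - \frac{177}{8}$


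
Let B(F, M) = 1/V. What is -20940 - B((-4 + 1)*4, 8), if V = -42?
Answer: -879479/42 ≈ -20940.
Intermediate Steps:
B(F, M) = -1/42 (B(F, M) = 1/(-42) = -1/42)
-20940 - B((-4 + 1)*4, 8) = -20940 - 1*(-1/42) = -20940 + 1/42 = -879479/42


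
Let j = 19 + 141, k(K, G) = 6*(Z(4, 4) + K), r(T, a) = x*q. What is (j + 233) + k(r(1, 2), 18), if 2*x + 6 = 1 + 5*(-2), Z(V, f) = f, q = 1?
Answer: 372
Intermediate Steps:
x = -15/2 (x = -3 + (1 + 5*(-2))/2 = -3 + (1 - 10)/2 = -3 + (½)*(-9) = -3 - 9/2 = -15/2 ≈ -7.5000)
r(T, a) = -15/2 (r(T, a) = -15/2*1 = -15/2)
k(K, G) = 24 + 6*K (k(K, G) = 6*(4 + K) = 24 + 6*K)
j = 160
(j + 233) + k(r(1, 2), 18) = (160 + 233) + (24 + 6*(-15/2)) = 393 + (24 - 45) = 393 - 21 = 372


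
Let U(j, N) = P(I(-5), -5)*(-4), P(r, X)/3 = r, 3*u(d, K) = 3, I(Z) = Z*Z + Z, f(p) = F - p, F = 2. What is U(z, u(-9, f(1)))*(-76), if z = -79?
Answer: 18240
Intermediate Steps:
f(p) = 2 - p
I(Z) = Z + Z² (I(Z) = Z² + Z = Z + Z²)
u(d, K) = 1 (u(d, K) = (⅓)*3 = 1)
P(r, X) = 3*r
U(j, N) = -240 (U(j, N) = (3*(-5*(1 - 5)))*(-4) = (3*(-5*(-4)))*(-4) = (3*20)*(-4) = 60*(-4) = -240)
U(z, u(-9, f(1)))*(-76) = -240*(-76) = 18240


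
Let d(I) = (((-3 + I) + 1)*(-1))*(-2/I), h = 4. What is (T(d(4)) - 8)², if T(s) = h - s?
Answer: 25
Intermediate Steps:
d(I) = -2*(2 - I)/I (d(I) = ((-2 + I)*(-1))*(-2/I) = (2 - I)*(-2/I) = -2*(2 - I)/I)
T(s) = 4 - s
(T(d(4)) - 8)² = ((4 - (2 - 4/4)) - 8)² = ((4 - (2 - 4*¼)) - 8)² = ((4 - (2 - 1)) - 8)² = ((4 - 1*1) - 8)² = ((4 - 1) - 8)² = (3 - 8)² = (-5)² = 25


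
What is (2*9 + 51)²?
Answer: 4761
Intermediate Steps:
(2*9 + 51)² = (18 + 51)² = 69² = 4761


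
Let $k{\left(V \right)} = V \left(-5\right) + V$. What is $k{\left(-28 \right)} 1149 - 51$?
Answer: $128637$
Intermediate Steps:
$k{\left(V \right)} = - 4 V$ ($k{\left(V \right)} = - 5 V + V = - 4 V$)
$k{\left(-28 \right)} 1149 - 51 = \left(-4\right) \left(-28\right) 1149 - 51 = 112 \cdot 1149 - 51 = 128688 - 51 = 128637$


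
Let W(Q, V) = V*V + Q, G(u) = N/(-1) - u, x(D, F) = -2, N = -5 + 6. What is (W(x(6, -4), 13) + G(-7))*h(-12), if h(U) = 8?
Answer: 1384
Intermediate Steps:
N = 1
G(u) = -1 - u (G(u) = 1/(-1) - u = 1*(-1) - u = -1 - u)
W(Q, V) = Q + V² (W(Q, V) = V² + Q = Q + V²)
(W(x(6, -4), 13) + G(-7))*h(-12) = ((-2 + 13²) + (-1 - 1*(-7)))*8 = ((-2 + 169) + (-1 + 7))*8 = (167 + 6)*8 = 173*8 = 1384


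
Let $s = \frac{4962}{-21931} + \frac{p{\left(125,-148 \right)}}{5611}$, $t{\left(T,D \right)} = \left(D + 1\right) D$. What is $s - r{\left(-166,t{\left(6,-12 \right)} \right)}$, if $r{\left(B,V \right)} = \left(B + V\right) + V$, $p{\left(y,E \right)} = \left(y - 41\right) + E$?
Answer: $- \frac{12088619784}{123054841} \approx -98.238$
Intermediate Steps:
$p{\left(y,E \right)} = -41 + E + y$ ($p{\left(y,E \right)} = \left(-41 + y\right) + E = -41 + E + y$)
$t{\left(T,D \right)} = D \left(1 + D\right)$ ($t{\left(T,D \right)} = \left(1 + D\right) D = D \left(1 + D\right)$)
$r{\left(B,V \right)} = B + 2 V$
$s = - \frac{29245366}{123054841}$ ($s = \frac{4962}{-21931} + \frac{-41 - 148 + 125}{5611} = 4962 \left(- \frac{1}{21931}\right) - \frac{64}{5611} = - \frac{4962}{21931} - \frac{64}{5611} = - \frac{29245366}{123054841} \approx -0.23766$)
$s - r{\left(-166,t{\left(6,-12 \right)} \right)} = - \frac{29245366}{123054841} - \left(-166 + 2 \left(- 12 \left(1 - 12\right)\right)\right) = - \frac{29245366}{123054841} - \left(-166 + 2 \left(\left(-12\right) \left(-11\right)\right)\right) = - \frac{29245366}{123054841} - \left(-166 + 2 \cdot 132\right) = - \frac{29245366}{123054841} - \left(-166 + 264\right) = - \frac{29245366}{123054841} - 98 = - \frac{12088619784}{123054841}$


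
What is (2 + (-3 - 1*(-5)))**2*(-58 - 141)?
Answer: -3184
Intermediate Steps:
(2 + (-3 - 1*(-5)))**2*(-58 - 141) = (2 + (-3 + 5))**2*(-199) = (2 + 2)**2*(-199) = 4**2*(-199) = 16*(-199) = -3184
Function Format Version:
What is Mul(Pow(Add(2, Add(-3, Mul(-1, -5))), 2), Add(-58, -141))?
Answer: -3184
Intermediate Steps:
Mul(Pow(Add(2, Add(-3, Mul(-1, -5))), 2), Add(-58, -141)) = Mul(Pow(Add(2, Add(-3, 5)), 2), -199) = Mul(Pow(Add(2, 2), 2), -199) = Mul(Pow(4, 2), -199) = Mul(16, -199) = -3184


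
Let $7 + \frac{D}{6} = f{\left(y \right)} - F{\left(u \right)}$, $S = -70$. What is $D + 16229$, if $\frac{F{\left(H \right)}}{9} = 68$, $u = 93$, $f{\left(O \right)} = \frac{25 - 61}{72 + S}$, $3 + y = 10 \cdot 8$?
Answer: $12407$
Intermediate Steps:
$y = 77$ ($y = -3 + 10 \cdot 8 = -3 + 80 = 77$)
$f{\left(O \right)} = -18$ ($f{\left(O \right)} = \frac{25 - 61}{72 - 70} = - \frac{36}{2} = \left(-36\right) \frac{1}{2} = -18$)
$F{\left(H \right)} = 612$ ($F{\left(H \right)} = 9 \cdot 68 = 612$)
$D = -3822$ ($D = -42 + 6 \left(-18 - 612\right) = -42 + 6 \left(-630\right) = -42 - 3780 = -3822$)
$D + 16229 = -3822 + 16229 = 12407$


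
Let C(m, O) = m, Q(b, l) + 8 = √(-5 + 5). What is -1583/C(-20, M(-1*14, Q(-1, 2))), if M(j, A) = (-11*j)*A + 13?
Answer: 1583/20 ≈ 79.150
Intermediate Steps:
Q(b, l) = -8 (Q(b, l) = -8 + √(-5 + 5) = -8 + √0 = -8 + 0 = -8)
M(j, A) = 13 - 11*A*j (M(j, A) = -11*A*j + 13 = 13 - 11*A*j)
-1583/C(-20, M(-1*14, Q(-1, 2))) = -1583/(-20) = -1583*(-1/20) = 1583/20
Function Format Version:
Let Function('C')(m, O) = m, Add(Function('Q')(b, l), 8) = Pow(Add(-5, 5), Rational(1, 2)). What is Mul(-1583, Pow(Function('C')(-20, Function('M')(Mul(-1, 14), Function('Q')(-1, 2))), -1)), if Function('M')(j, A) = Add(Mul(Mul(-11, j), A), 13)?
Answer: Rational(1583, 20) ≈ 79.150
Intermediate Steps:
Function('Q')(b, l) = -8 (Function('Q')(b, l) = Add(-8, Pow(Add(-5, 5), Rational(1, 2))) = Add(-8, Pow(0, Rational(1, 2))) = Add(-8, 0) = -8)
Function('M')(j, A) = Add(13, Mul(-11, A, j)) (Function('M')(j, A) = Add(Mul(-11, A, j), 13) = Add(13, Mul(-11, A, j)))
Mul(-1583, Pow(Function('C')(-20, Function('M')(Mul(-1, 14), Function('Q')(-1, 2))), -1)) = Mul(-1583, Pow(-20, -1)) = Mul(-1583, Rational(-1, 20)) = Rational(1583, 20)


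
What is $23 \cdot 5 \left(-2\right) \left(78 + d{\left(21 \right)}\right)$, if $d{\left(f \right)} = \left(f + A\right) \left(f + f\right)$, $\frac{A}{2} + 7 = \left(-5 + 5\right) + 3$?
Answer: $-143520$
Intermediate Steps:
$A = -8$ ($A = -14 + 2 \left(\left(-5 + 5\right) + 3\right) = -14 + 2 \left(0 + 3\right) = -14 + 2 \cdot 3 = -14 + 6 = -8$)
$d{\left(f \right)} = 2 f \left(-8 + f\right)$ ($d{\left(f \right)} = \left(f - 8\right) \left(f + f\right) = \left(-8 + f\right) 2 f = 2 f \left(-8 + f\right)$)
$23 \cdot 5 \left(-2\right) \left(78 + d{\left(21 \right)}\right) = 23 \cdot 5 \left(-2\right) \left(78 + 2 \cdot 21 \left(-8 + 21\right)\right) = 23 \left(-10\right) \left(78 + 2 \cdot 21 \cdot 13\right) = - 230 \left(78 + 546\right) = \left(-230\right) 624 = -143520$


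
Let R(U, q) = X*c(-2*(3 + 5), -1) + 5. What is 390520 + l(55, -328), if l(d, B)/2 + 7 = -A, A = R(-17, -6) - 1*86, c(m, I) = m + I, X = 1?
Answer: 390702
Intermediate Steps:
c(m, I) = I + m
R(U, q) = -12 (R(U, q) = 1*(-1 - 2*(3 + 5)) + 5 = 1*(-1 - 2*8) + 5 = 1*(-1 - 16) + 5 = 1*(-17) + 5 = -17 + 5 = -12)
A = -98 (A = -12 - 1*86 = -12 - 86 = -98)
l(d, B) = 182 (l(d, B) = -14 + 2*(-1*(-98)) = -14 + 2*98 = -14 + 196 = 182)
390520 + l(55, -328) = 390520 + 182 = 390702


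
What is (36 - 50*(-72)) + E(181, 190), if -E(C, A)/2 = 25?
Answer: 3586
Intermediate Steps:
E(C, A) = -50 (E(C, A) = -2*25 = -50)
(36 - 50*(-72)) + E(181, 190) = (36 - 50*(-72)) - 50 = (36 + 3600) - 50 = 3636 - 50 = 3586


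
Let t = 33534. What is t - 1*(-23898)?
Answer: 57432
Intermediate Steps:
t - 1*(-23898) = 33534 - 1*(-23898) = 33534 + 23898 = 57432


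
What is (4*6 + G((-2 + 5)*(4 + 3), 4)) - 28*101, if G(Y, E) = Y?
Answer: -2783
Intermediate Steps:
(4*6 + G((-2 + 5)*(4 + 3), 4)) - 28*101 = (4*6 + (-2 + 5)*(4 + 3)) - 28*101 = (24 + 3*7) - 2828 = (24 + 21) - 2828 = 45 - 2828 = -2783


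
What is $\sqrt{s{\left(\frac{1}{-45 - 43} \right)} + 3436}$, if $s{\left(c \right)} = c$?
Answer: $\frac{\sqrt{6652074}}{44} \approx 58.617$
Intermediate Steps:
$\sqrt{s{\left(\frac{1}{-45 - 43} \right)} + 3436} = \sqrt{\frac{1}{-45 - 43} + 3436} = \sqrt{\frac{1}{-88} + 3436} = \sqrt{- \frac{1}{88} + 3436} = \sqrt{\frac{302367}{88}} = \frac{\sqrt{6652074}}{44}$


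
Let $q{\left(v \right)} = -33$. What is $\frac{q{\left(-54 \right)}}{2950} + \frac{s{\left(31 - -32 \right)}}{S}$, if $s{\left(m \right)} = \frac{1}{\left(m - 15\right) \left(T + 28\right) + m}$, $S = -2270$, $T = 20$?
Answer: $- \frac{8865746}{792530775} \approx -0.011187$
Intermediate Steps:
$s{\left(m \right)} = \frac{1}{-720 + 49 m}$ ($s{\left(m \right)} = \frac{1}{\left(m - 15\right) \left(20 + 28\right) + m} = \frac{1}{\left(-15 + m\right) 48 + m} = \frac{1}{\left(-720 + 48 m\right) + m} = \frac{1}{-720 + 49 m}$)
$\frac{q{\left(-54 \right)}}{2950} + \frac{s{\left(31 - -32 \right)}}{S} = - \frac{33}{2950} + \frac{1}{\left(-720 + 49 \left(31 - -32\right)\right) \left(-2270\right)} = \left(-33\right) \frac{1}{2950} + \frac{1}{-720 + 49 \left(31 + 32\right)} \left(- \frac{1}{2270}\right) = - \frac{33}{2950} + \frac{1}{-720 + 49 \cdot 63} \left(- \frac{1}{2270}\right) = - \frac{33}{2950} + \frac{1}{-720 + 3087} \left(- \frac{1}{2270}\right) = - \frac{33}{2950} + \frac{1}{2367} \left(- \frac{1}{2270}\right) = - \frac{33}{2950} - \frac{1}{5373090} = - \frac{8865746}{792530775}$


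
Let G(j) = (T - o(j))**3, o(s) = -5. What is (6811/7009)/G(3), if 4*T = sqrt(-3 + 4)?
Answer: 8896/1324701 ≈ 0.0067155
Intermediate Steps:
T = 1/4 (T = sqrt(-3 + 4)/4 = sqrt(1)/4 = (1/4)*1 = 1/4 ≈ 0.25000)
G(j) = 9261/64 (G(j) = (1/4 - 1*(-5))**3 = (1/4 + 5)**3 = (21/4)**3 = 9261/64)
(6811/7009)/G(3) = (6811/7009)/(9261/64) = (6811*(1/7009))*(64/9261) = (6811/7009)*(64/9261) = 8896/1324701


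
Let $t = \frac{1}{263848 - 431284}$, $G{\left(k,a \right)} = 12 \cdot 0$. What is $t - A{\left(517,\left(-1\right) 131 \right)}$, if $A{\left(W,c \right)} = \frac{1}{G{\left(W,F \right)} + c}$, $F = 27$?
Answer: $\frac{167305}{21934116} \approx 0.0076276$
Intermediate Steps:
$G{\left(k,a \right)} = 0$
$A{\left(W,c \right)} = \frac{1}{c}$ ($A{\left(W,c \right)} = \frac{1}{0 + c} = \frac{1}{c}$)
$t = - \frac{1}{167436}$ ($t = \frac{1}{-167436} = - \frac{1}{167436} \approx -5.9724 \cdot 10^{-6}$)
$t - A{\left(517,\left(-1\right) 131 \right)} = - \frac{1}{167436} - \frac{1}{\left(-1\right) 131} = - \frac{1}{167436} - \frac{1}{-131} = - \frac{1}{167436} - - \frac{1}{131} = - \frac{1}{167436} + \frac{1}{131} = \frac{167305}{21934116}$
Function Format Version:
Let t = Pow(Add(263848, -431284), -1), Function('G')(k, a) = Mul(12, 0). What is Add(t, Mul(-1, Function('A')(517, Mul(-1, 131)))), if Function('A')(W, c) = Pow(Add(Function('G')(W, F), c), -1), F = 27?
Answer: Rational(167305, 21934116) ≈ 0.0076276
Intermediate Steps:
Function('G')(k, a) = 0
Function('A')(W, c) = Pow(c, -1) (Function('A')(W, c) = Pow(Add(0, c), -1) = Pow(c, -1))
t = Rational(-1, 167436) (t = Pow(-167436, -1) = Rational(-1, 167436) ≈ -5.9724e-6)
Add(t, Mul(-1, Function('A')(517, Mul(-1, 131)))) = Add(Rational(-1, 167436), Mul(-1, Pow(Mul(-1, 131), -1))) = Add(Rational(-1, 167436), Mul(-1, Pow(-131, -1))) = Add(Rational(-1, 167436), Mul(-1, Rational(-1, 131))) = Add(Rational(-1, 167436), Rational(1, 131)) = Rational(167305, 21934116)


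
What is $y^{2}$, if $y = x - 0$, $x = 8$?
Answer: $64$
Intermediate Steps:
$y = 8$ ($y = 8 - 0 = 8 + 0 = 8$)
$y^{2} = 8^{2} = 64$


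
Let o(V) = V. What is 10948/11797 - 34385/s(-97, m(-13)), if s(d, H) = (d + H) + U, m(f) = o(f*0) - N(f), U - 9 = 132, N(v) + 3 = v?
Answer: -80996593/141564 ≈ -572.16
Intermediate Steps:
N(v) = -3 + v
U = 141 (U = 9 + 132 = 141)
m(f) = 3 - f (m(f) = f*0 - (-3 + f) = 0 + (3 - f) = 3 - f)
s(d, H) = 141 + H + d (s(d, H) = (d + H) + 141 = (H + d) + 141 = 141 + H + d)
10948/11797 - 34385/s(-97, m(-13)) = 10948/11797 - 34385/(141 + (3 - 1*(-13)) - 97) = 10948*(1/11797) - 34385/(141 + (3 + 13) - 97) = 10948/11797 - 34385/(141 + 16 - 97) = 10948/11797 - 34385/60 = 10948/11797 - 34385*1/60 = 10948/11797 - 6877/12 = -80996593/141564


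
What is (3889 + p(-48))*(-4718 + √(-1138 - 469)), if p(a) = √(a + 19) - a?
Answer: -(3937 + I*√29)*(4718 - I*√1607) ≈ -1.8575e+7 + 1.3242e+5*I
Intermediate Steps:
p(a) = √(19 + a) - a
(3889 + p(-48))*(-4718 + √(-1138 - 469)) = (3889 + (√(19 - 48) - 1*(-48)))*(-4718 + √(-1138 - 469)) = (3889 + (√(-29) + 48))*(-4718 + √(-1607)) = (3889 + (I*√29 + 48))*(-4718 + I*√1607) = (3889 + (48 + I*√29))*(-4718 + I*√1607) = (3937 + I*√29)*(-4718 + I*√1607) = (-4718 + I*√1607)*(3937 + I*√29)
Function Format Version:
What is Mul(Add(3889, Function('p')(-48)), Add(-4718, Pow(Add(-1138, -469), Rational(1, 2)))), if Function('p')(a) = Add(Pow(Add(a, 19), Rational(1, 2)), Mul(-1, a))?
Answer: Mul(-1, Add(3937, Mul(I, Pow(29, Rational(1, 2)))), Add(4718, Mul(-1, I, Pow(1607, Rational(1, 2))))) ≈ Add(-1.8575e+7, Mul(1.3242e+5, I))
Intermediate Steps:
Function('p')(a) = Add(Pow(Add(19, a), Rational(1, 2)), Mul(-1, a))
Mul(Add(3889, Function('p')(-48)), Add(-4718, Pow(Add(-1138, -469), Rational(1, 2)))) = Mul(Add(3889, Add(Pow(Add(19, -48), Rational(1, 2)), Mul(-1, -48))), Add(-4718, Pow(Add(-1138, -469), Rational(1, 2)))) = Mul(Add(3889, Add(Pow(-29, Rational(1, 2)), 48)), Add(-4718, Pow(-1607, Rational(1, 2)))) = Mul(Add(3889, Add(Mul(I, Pow(29, Rational(1, 2))), 48)), Add(-4718, Mul(I, Pow(1607, Rational(1, 2))))) = Mul(Add(3889, Add(48, Mul(I, Pow(29, Rational(1, 2))))), Add(-4718, Mul(I, Pow(1607, Rational(1, 2))))) = Mul(Add(3937, Mul(I, Pow(29, Rational(1, 2)))), Add(-4718, Mul(I, Pow(1607, Rational(1, 2))))) = Mul(Add(-4718, Mul(I, Pow(1607, Rational(1, 2)))), Add(3937, Mul(I, Pow(29, Rational(1, 2)))))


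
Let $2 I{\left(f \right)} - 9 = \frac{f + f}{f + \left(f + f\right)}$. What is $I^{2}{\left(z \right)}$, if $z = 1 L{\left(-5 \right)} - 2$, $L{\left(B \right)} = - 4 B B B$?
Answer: $\frac{841}{36} \approx 23.361$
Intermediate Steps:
$L{\left(B \right)} = - 4 B^{3}$ ($L{\left(B \right)} = - 4 B^{2} B = - 4 B^{3}$)
$z = 498$ ($z = 1 \left(- 4 \left(-5\right)^{3}\right) - 2 = 1 \left(\left(-4\right) \left(-125\right)\right) - 2 = 1 \cdot 500 - 2 = 500 - 2 = 498$)
$I{\left(f \right)} = \frac{29}{6}$ ($I{\left(f \right)} = \frac{9}{2} + \frac{\left(f + f\right) \frac{1}{f + \left(f + f\right)}}{2} = \frac{9}{2} + \frac{2 f \frac{1}{f + 2 f}}{2} = \frac{9}{2} + \frac{2 f \frac{1}{3 f}}{2} = \frac{9}{2} + \frac{1}{2} \cdot \frac{2}{3} = \frac{9}{2} + \frac{1}{3} = \frac{29}{6}$)
$I^{2}{\left(z \right)} = \left(\frac{29}{6}\right)^{2} = \frac{841}{36}$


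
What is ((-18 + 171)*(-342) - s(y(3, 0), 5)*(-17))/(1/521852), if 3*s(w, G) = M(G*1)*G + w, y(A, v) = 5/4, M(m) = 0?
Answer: -81908193901/3 ≈ -2.7303e+10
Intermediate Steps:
y(A, v) = 5/4 (y(A, v) = 5*(1/4) = 5/4)
s(w, G) = w/3 (s(w, G) = (0*G + w)/3 = (0 + w)/3 = w/3)
((-18 + 171)*(-342) - s(y(3, 0), 5)*(-17))/(1/521852) = ((-18 + 171)*(-342) - (1/3)*(5/4)*(-17))/(1/521852) = (153*(-342) - 5*(-17)/12)/(1/521852) = (-52326 - 1*(-85/12))*521852 = (-52326 + 85/12)*521852 = -627827/12*521852 = -81908193901/3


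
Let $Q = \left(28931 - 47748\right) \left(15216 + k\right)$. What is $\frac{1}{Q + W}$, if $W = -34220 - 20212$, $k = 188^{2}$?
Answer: $- \frac{1}{951441952} \approx -1.051 \cdot 10^{-9}$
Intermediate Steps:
$k = 35344$
$W = -54432$
$Q = -951387520$ ($Q = \left(28931 - 47748\right) \left(15216 + 35344\right) = \left(-18817\right) 50560 = -951387520$)
$\frac{1}{Q + W} = \frac{1}{-951387520 - 54432} = \frac{1}{-951441952} = - \frac{1}{951441952}$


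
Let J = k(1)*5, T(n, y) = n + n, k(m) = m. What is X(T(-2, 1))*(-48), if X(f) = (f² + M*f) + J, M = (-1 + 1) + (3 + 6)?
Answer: 720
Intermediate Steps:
T(n, y) = 2*n
M = 9 (M = 0 + 9 = 9)
J = 5 (J = 1*5 = 5)
X(f) = 5 + f² + 9*f (X(f) = (f² + 9*f) + 5 = 5 + f² + 9*f)
X(T(-2, 1))*(-48) = (5 + (2*(-2))² + 9*(2*(-2)))*(-48) = (5 + (-4)² + 9*(-4))*(-48) = (5 + 16 - 36)*(-48) = -15*(-48) = 720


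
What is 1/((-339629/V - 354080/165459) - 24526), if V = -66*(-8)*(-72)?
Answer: -2096696448/51409332427171 ≈ -4.0784e-5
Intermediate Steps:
V = -38016 (V = 528*(-72) = -38016)
1/((-339629/V - 354080/165459) - 24526) = 1/((-339629/(-38016) - 354080/165459) - 24526) = 1/((-339629*(-1/38016) - 354080*1/165459) - 24526) = 1/((339629/38016 - 354080/165459) - 24526) = 1/(14244656477/2096696448 - 24526) = 1/(-51409332427171/2096696448) = -2096696448/51409332427171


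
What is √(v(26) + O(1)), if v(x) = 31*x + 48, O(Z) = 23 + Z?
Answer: √878 ≈ 29.631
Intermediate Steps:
v(x) = 48 + 31*x
√(v(26) + O(1)) = √((48 + 31*26) + (23 + 1)) = √((48 + 806) + 24) = √(854 + 24) = √878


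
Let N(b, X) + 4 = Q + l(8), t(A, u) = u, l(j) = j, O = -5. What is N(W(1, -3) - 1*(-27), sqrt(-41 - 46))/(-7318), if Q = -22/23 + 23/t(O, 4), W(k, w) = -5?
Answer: -809/673256 ≈ -0.0012016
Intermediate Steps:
Q = 441/92 (Q = -22/23 + 23/4 = 441/92 ≈ 4.7935)
N(b, X) = 809/92 (N(b, X) = -4 + (441/92 + 8) = -4 + 1177/92 = 809/92)
N(W(1, -3) - 1*(-27), sqrt(-41 - 46))/(-7318) = (809/92)/(-7318) = (809/92)*(-1/7318) = -809/673256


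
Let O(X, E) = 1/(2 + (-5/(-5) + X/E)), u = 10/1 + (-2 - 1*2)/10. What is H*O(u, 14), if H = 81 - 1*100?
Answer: -665/129 ≈ -5.1550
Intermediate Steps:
u = 48/5 (u = 10*1 + (-2 - 2)*(⅒) = 10 - 4*⅒ = 10 - ⅖ = 48/5 ≈ 9.6000)
H = -19 (H = 81 - 100 = -19)
O(X, E) = 1/(3 + X/E) (O(X, E) = 1/(2 + (-5*(-⅕) + X/E)) = 1/(2 + (1 + X/E)) = 1/(3 + X/E))
H*O(u, 14) = -266/(48/5 + 3*14) = -266/(48/5 + 42) = -266/258/5 = -266*5/258 = -19*35/129 = -665/129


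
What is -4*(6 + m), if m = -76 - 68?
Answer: 552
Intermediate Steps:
m = -144
-4*(6 + m) = -4*(6 - 144) = -4*(-138) = 552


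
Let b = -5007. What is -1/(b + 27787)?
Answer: -1/22780 ≈ -4.3898e-5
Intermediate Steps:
-1/(b + 27787) = -1/(-5007 + 27787) = -1/22780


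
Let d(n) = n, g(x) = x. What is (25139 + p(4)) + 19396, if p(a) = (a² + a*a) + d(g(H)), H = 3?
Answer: 44570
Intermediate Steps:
p(a) = 3 + 2*a² (p(a) = (a² + a*a) + 3 = (a² + a²) + 3 = 2*a² + 3 = 3 + 2*a²)
(25139 + p(4)) + 19396 = (25139 + (3 + 2*4²)) + 19396 = (25139 + (3 + 2*16)) + 19396 = (25139 + (3 + 32)) + 19396 = (25139 + 35) + 19396 = 25174 + 19396 = 44570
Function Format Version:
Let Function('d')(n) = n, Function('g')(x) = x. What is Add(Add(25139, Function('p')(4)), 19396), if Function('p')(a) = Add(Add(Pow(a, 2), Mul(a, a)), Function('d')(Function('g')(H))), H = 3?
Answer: 44570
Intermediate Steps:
Function('p')(a) = Add(3, Mul(2, Pow(a, 2))) (Function('p')(a) = Add(Add(Pow(a, 2), Mul(a, a)), 3) = Add(Add(Pow(a, 2), Pow(a, 2)), 3) = Add(Mul(2, Pow(a, 2)), 3) = Add(3, Mul(2, Pow(a, 2))))
Add(Add(25139, Function('p')(4)), 19396) = Add(Add(25139, Add(3, Mul(2, Pow(4, 2)))), 19396) = Add(Add(25139, Add(3, Mul(2, 16))), 19396) = Add(Add(25139, Add(3, 32)), 19396) = Add(Add(25139, 35), 19396) = Add(25174, 19396) = 44570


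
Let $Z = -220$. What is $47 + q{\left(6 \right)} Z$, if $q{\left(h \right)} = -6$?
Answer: $1367$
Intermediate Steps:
$47 + q{\left(6 \right)} Z = 47 - -1320 = 47 + 1320 = 1367$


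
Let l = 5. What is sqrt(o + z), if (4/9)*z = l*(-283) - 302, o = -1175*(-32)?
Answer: sqrt(134947)/2 ≈ 183.68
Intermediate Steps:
o = 37600
z = -15453/4 (z = 9*(5*(-283) - 302)/4 = 9*(-1415 - 302)/4 = (9/4)*(-1717) = -15453/4 ≈ -3863.3)
sqrt(o + z) = sqrt(37600 - 15453/4) = sqrt(134947/4) = sqrt(134947)/2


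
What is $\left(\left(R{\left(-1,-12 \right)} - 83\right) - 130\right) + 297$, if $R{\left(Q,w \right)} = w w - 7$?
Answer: $221$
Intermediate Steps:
$R{\left(Q,w \right)} = -7 + w^{2}$ ($R{\left(Q,w \right)} = w^{2} - 7 = -7 + w^{2}$)
$\left(\left(R{\left(-1,-12 \right)} - 83\right) - 130\right) + 297 = \left(\left(\left(-7 + \left(-12\right)^{2}\right) - 83\right) - 130\right) + 297 = \left(\left(\left(-7 + 144\right) - 83\right) - 130\right) + 297 = \left(\left(137 - 83\right) - 130\right) + 297 = \left(54 - 130\right) + 297 = -76 + 297 = 221$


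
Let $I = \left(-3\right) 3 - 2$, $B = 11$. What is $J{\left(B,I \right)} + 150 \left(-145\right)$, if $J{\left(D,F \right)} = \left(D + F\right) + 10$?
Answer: $-21740$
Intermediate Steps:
$I = -11$ ($I = -9 - 2 = -11$)
$J{\left(D,F \right)} = 10 + D + F$
$J{\left(B,I \right)} + 150 \left(-145\right) = \left(10 + 11 - 11\right) + 150 \left(-145\right) = 10 - 21750 = -21740$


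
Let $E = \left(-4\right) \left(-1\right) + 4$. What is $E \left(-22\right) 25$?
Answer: $-4400$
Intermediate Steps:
$E = 8$ ($E = 4 + 4 = 8$)
$E \left(-22\right) 25 = 8 \left(-22\right) 25 = \left(-176\right) 25 = -4400$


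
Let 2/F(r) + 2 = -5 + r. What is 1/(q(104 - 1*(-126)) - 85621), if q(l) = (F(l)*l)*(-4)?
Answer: -223/19095323 ≈ -1.1678e-5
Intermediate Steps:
F(r) = 2/(-7 + r) (F(r) = 2/(-2 + (-5 + r)) = 2/(-7 + r))
q(l) = -8*l/(-7 + l) (q(l) = ((2/(-7 + l))*l)*(-4) = (2*l/(-7 + l))*(-4) = -8*l/(-7 + l))
1/(q(104 - 1*(-126)) - 85621) = 1/(-8*(104 - 1*(-126))/(-7 + (104 - 1*(-126))) - 85621) = 1/(-8*(104 + 126)/(-7 + (104 + 126)) - 85621) = 1/(-8*230/(-7 + 230) - 85621) = 1/(-8*230/223 - 85621) = 1/(-8*230*1/223 - 85621) = 1/(-1840/223 - 85621) = 1/(-19095323/223) = -223/19095323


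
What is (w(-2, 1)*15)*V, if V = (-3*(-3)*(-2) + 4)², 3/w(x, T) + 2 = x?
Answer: -2205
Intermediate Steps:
w(x, T) = 3/(-2 + x)
V = 196 (V = (9*(-2) + 4)² = (-18 + 4)² = (-14)² = 196)
(w(-2, 1)*15)*V = ((3/(-2 - 2))*15)*196 = ((3/(-4))*15)*196 = ((3*(-¼))*15)*196 = -¾*15*196 = -45/4*196 = -2205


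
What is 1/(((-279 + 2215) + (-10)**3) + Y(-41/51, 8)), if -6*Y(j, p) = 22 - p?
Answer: 3/2801 ≈ 0.0010710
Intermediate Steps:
Y(j, p) = -11/3 + p/6 (Y(j, p) = -(22 - p)/6 = -11/3 + p/6)
1/(((-279 + 2215) + (-10)**3) + Y(-41/51, 8)) = 1/(((-279 + 2215) + (-10)**3) + (-11/3 + (1/6)*8)) = 1/((1936 - 1000) + (-11/3 + 4/3)) = 1/(936 - 7/3) = 1/(2801/3) = 3/2801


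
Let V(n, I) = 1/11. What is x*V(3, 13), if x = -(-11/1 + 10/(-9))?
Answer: 109/99 ≈ 1.1010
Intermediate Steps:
V(n, I) = 1/11
x = 109/9 (x = -(-11*1 + 10*(-1/9)) = -(-11 - 10/9) = -1*(-109/9) = 109/9 ≈ 12.111)
x*V(3, 13) = (109/9)*(1/11) = 109/99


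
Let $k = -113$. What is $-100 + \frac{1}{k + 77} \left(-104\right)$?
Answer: $- \frac{874}{9} \approx -97.111$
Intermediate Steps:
$-100 + \frac{1}{k + 77} \left(-104\right) = -100 + \frac{1}{-113 + 77} \left(-104\right) = -100 + \frac{1}{-36} \left(-104\right) = -100 - - \frac{26}{9} = -100 + \frac{26}{9} = - \frac{874}{9}$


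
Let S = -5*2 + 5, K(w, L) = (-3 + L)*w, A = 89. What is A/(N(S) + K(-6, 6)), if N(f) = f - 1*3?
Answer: -89/26 ≈ -3.4231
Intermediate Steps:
K(w, L) = w*(-3 + L)
S = -5 (S = -10 + 5 = -5)
N(f) = -3 + f (N(f) = f - 3 = -3 + f)
A/(N(S) + K(-6, 6)) = 89/((-3 - 5) - 6*(-3 + 6)) = 89/(-8 - 6*3) = 89/(-8 - 18) = 89/(-26) = -1/26*89 = -89/26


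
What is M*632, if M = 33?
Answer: 20856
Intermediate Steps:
M*632 = 33*632 = 20856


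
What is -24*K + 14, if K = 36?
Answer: -850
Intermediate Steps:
-24*K + 14 = -24*36 + 14 = -864 + 14 = -850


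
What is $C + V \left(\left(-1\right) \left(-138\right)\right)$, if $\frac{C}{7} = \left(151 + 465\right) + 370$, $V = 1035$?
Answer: $149732$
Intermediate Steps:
$C = 6902$ ($C = 7 \left(\left(151 + 465\right) + 370\right) = 7 \left(616 + 370\right) = 7 \cdot 986 = 6902$)
$C + V \left(\left(-1\right) \left(-138\right)\right) = 6902 + 1035 \left(\left(-1\right) \left(-138\right)\right) = 6902 + 1035 \cdot 138 = 6902 + 142830 = 149732$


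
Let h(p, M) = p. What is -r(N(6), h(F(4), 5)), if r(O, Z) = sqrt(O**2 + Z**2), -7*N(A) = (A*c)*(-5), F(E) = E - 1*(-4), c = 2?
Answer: -4*sqrt(421)/7 ≈ -11.725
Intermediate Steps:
F(E) = 4 + E (F(E) = E + 4 = 4 + E)
N(A) = 10*A/7 (N(A) = -A*2*(-5)/7 = -2*A*(-5)/7 = -(-10)*A/7 = 10*A/7)
-r(N(6), h(F(4), 5)) = -sqrt(((10/7)*6)**2 + (4 + 4)**2) = -sqrt((60/7)**2 + 8**2) = -sqrt(3600/49 + 64) = -sqrt(6736/49) = -4*sqrt(421)/7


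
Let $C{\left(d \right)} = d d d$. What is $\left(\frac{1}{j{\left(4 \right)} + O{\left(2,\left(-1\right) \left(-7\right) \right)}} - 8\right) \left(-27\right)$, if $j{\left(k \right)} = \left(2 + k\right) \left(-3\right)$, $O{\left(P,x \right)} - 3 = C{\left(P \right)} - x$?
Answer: $\frac{3051}{14} \approx 217.93$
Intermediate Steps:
$C{\left(d \right)} = d^{3}$ ($C{\left(d \right)} = d^{2} d = d^{3}$)
$O{\left(P,x \right)} = 3 + P^{3} - x$ ($O{\left(P,x \right)} = 3 + \left(P^{3} - x\right) = 3 + P^{3} - x$)
$j{\left(k \right)} = -6 - 3 k$
$\left(\frac{1}{j{\left(4 \right)} + O{\left(2,\left(-1\right) \left(-7\right) \right)}} - 8\right) \left(-27\right) = \left(\frac{1}{\left(-6 - 12\right) + \left(3 + 2^{3} - \left(-1\right) \left(-7\right)\right)} - 8\right) \left(-27\right) = \left(\frac{1}{\left(-6 - 12\right) + \left(3 + 8 - 7\right)} - 8\right) \left(-27\right) = \left(\frac{1}{-18 + \left(3 + 8 - 7\right)} - 8\right) \left(-27\right) = \left(\frac{1}{-18 + 4} - 8\right) \left(-27\right) = \left(\frac{1}{-14} - 8\right) \left(-27\right) = \left(- \frac{1}{14} - 8\right) \left(-27\right) = \left(- \frac{113}{14}\right) \left(-27\right) = \frac{3051}{14}$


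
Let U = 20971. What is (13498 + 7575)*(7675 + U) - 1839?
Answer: 603655319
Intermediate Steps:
(13498 + 7575)*(7675 + U) - 1839 = (13498 + 7575)*(7675 + 20971) - 1839 = 21073*28646 - 1839 = 603657158 - 1839 = 603655319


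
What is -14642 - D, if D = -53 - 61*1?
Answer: -14528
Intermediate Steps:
D = -114 (D = -53 - 61 = -114)
-14642 - D = -14642 - 1*(-114) = -14642 + 114 = -14528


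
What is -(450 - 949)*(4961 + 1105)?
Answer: 3026934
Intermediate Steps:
-(450 - 949)*(4961 + 1105) = -(-499)*6066 = -1*(-3026934) = 3026934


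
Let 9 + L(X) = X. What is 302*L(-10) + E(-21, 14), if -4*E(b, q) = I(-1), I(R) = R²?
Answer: -22953/4 ≈ -5738.3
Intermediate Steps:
L(X) = -9 + X
E(b, q) = -¼ (E(b, q) = -¼*(-1)² = -¼*1 = -¼)
302*L(-10) + E(-21, 14) = 302*(-9 - 10) - ¼ = 302*(-19) - ¼ = -5738 - ¼ = -22953/4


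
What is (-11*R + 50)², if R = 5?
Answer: 25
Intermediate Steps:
(-11*R + 50)² = (-11*5 + 50)² = (-55 + 50)² = (-5)² = 25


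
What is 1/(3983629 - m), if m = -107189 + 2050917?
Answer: 1/2039901 ≈ 4.9022e-7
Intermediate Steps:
m = 1943728
1/(3983629 - m) = 1/(3983629 - 1*1943728) = 1/(3983629 - 1943728) = 1/2039901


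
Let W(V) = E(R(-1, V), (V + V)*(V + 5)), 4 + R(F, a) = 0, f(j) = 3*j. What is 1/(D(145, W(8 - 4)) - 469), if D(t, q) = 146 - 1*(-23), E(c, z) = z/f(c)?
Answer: -1/300 ≈ -0.0033333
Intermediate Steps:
R(F, a) = -4 (R(F, a) = -4 + 0 = -4)
E(c, z) = z/(3*c) (E(c, z) = z/((3*c)) = z*(1/(3*c)) = z/(3*c))
W(V) = -V*(5 + V)/6 (W(V) = (⅓)*((V + V)*(V + 5))/(-4) = (⅓)*((2*V)*(5 + V))*(-¼) = (⅓)*(2*V*(5 + V))*(-¼) = -V*(5 + V)/6)
D(t, q) = 169 (D(t, q) = 146 + 23 = 169)
1/(D(145, W(8 - 4)) - 469) = 1/(169 - 469) = 1/(-300) = -1/300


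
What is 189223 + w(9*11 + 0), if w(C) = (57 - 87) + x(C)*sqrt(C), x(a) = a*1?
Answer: 189193 + 297*sqrt(11) ≈ 1.9018e+5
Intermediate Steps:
x(a) = a
w(C) = -30 + C**(3/2) (w(C) = (57 - 87) + C*sqrt(C) = -30 + C**(3/2))
189223 + w(9*11 + 0) = 189223 + (-30 + (9*11 + 0)**(3/2)) = 189223 + (-30 + (99 + 0)**(3/2)) = 189223 + (-30 + 99**(3/2)) = 189223 + (-30 + 297*sqrt(11)) = 189193 + 297*sqrt(11)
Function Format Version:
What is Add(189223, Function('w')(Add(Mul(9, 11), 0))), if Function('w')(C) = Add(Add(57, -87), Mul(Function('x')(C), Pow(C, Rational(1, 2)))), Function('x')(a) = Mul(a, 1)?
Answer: Add(189193, Mul(297, Pow(11, Rational(1, 2)))) ≈ 1.9018e+5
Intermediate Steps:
Function('x')(a) = a
Function('w')(C) = Add(-30, Pow(C, Rational(3, 2))) (Function('w')(C) = Add(Add(57, -87), Mul(C, Pow(C, Rational(1, 2)))) = Add(-30, Pow(C, Rational(3, 2))))
Add(189223, Function('w')(Add(Mul(9, 11), 0))) = Add(189223, Add(-30, Pow(Add(Mul(9, 11), 0), Rational(3, 2)))) = Add(189223, Add(-30, Pow(Add(99, 0), Rational(3, 2)))) = Add(189223, Add(-30, Pow(99, Rational(3, 2)))) = Add(189223, Add(-30, Mul(297, Pow(11, Rational(1, 2))))) = Add(189193, Mul(297, Pow(11, Rational(1, 2))))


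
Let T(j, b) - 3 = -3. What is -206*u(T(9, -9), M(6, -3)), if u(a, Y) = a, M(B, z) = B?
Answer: 0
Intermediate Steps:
T(j, b) = 0 (T(j, b) = 3 - 3 = 0)
-206*u(T(9, -9), M(6, -3)) = -206*0 = 0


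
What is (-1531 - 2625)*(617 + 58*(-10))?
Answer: -153772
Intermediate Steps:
(-1531 - 2625)*(617 + 58*(-10)) = -4156*(617 - 580) = -4156*37 = -153772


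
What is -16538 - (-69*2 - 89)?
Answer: -16311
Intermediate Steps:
-16538 - (-69*2 - 89) = -16538 - (-138 - 89) = -16538 - 1*(-227) = -16538 + 227 = -16311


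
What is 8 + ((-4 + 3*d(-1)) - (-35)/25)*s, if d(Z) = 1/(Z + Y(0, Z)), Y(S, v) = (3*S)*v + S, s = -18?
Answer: 544/5 ≈ 108.80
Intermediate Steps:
Y(S, v) = S + 3*S*v (Y(S, v) = 3*S*v + S = S + 3*S*v)
d(Z) = 1/Z (d(Z) = 1/(Z + 0*(1 + 3*Z)) = 1/(Z + 0) = 1/Z)
8 + ((-4 + 3*d(-1)) - (-35)/25)*s = 8 + ((-4 + 3/(-1)) - (-35)/25)*(-18) = 8 + ((-4 + 3*(-1)) - (-35)/25)*(-18) = 8 + ((-4 - 3) - 1*(-7/5))*(-18) = 8 + (-7 + 7/5)*(-18) = 8 - 28/5*(-18) = 8 + 504/5 = 544/5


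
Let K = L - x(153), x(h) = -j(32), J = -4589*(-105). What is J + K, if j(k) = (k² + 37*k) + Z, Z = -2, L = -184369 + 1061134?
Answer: 1360816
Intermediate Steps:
L = 876765
J = 481845
j(k) = -2 + k² + 37*k (j(k) = (k² + 37*k) - 2 = -2 + k² + 37*k)
x(h) = -2206 (x(h) = -(-2 + 32² + 37*32) = -(-2 + 1024 + 1184) = -1*2206 = -2206)
K = 878971 (K = 876765 - 1*(-2206) = 876765 + 2206 = 878971)
J + K = 481845 + 878971 = 1360816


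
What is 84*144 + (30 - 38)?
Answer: 12088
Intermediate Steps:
84*144 + (30 - 38) = 12096 - 8 = 12088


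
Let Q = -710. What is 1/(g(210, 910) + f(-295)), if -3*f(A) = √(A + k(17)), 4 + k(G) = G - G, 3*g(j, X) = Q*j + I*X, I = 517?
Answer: 321370/34426225733 + I*√299/34426225733 ≈ 9.335e-6 + 5.0228e-10*I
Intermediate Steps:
g(j, X) = -710*j/3 + 517*X/3 (g(j, X) = (-710*j + 517*X)/3 = -710*j/3 + 517*X/3)
k(G) = -4 (k(G) = -4 + (G - G) = -4 + 0 = -4)
f(A) = -√(-4 + A)/3 (f(A) = -√(A - 4)/3 = -√(-4 + A)/3)
1/(g(210, 910) + f(-295)) = 1/((-710/3*210 + (517/3)*910) - √(-4 - 295)/3) = 1/((-49700 + 470470/3) - I*√299/3) = 1/(321370/3 - I*√299/3)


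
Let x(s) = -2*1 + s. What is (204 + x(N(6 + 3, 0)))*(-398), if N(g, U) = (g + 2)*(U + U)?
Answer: -80396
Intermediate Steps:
N(g, U) = 2*U*(2 + g) (N(g, U) = (2 + g)*(2*U) = 2*U*(2 + g))
x(s) = -2 + s
(204 + x(N(6 + 3, 0)))*(-398) = (204 + (-2 + 2*0*(2 + (6 + 3))))*(-398) = (204 + (-2 + 2*0*(2 + 9)))*(-398) = (204 + (-2 + 2*0*11))*(-398) = (204 + (-2 + 0))*(-398) = (204 - 2)*(-398) = 202*(-398) = -80396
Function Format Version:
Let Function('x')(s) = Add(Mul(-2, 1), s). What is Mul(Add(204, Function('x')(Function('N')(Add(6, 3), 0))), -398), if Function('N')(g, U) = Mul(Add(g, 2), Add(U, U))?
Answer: -80396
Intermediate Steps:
Function('N')(g, U) = Mul(2, U, Add(2, g)) (Function('N')(g, U) = Mul(Add(2, g), Mul(2, U)) = Mul(2, U, Add(2, g)))
Function('x')(s) = Add(-2, s)
Mul(Add(204, Function('x')(Function('N')(Add(6, 3), 0))), -398) = Mul(Add(204, Add(-2, Mul(2, 0, Add(2, Add(6, 3))))), -398) = Mul(Add(204, Add(-2, Mul(2, 0, Add(2, 9)))), -398) = Mul(Add(204, Add(-2, Mul(2, 0, 11))), -398) = Mul(Add(204, Add(-2, 0)), -398) = Mul(Add(204, -2), -398) = Mul(202, -398) = -80396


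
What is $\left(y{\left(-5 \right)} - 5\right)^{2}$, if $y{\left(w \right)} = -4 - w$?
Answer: $16$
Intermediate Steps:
$\left(y{\left(-5 \right)} - 5\right)^{2} = \left(\left(-4 - -5\right) - 5\right)^{2} = \left(\left(-4 + 5\right) - 5\right)^{2} = \left(1 - 5\right)^{2} = \left(-4\right)^{2} = 16$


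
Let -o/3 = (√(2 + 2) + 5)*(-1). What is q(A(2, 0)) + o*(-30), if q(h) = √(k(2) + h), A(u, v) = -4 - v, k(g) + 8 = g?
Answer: -630 + I*√10 ≈ -630.0 + 3.1623*I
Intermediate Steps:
k(g) = -8 + g
q(h) = √(-6 + h) (q(h) = √((-8 + 2) + h) = √(-6 + h))
o = 21 (o = -3*(√(2 + 2) + 5)*(-1) = -3*(√4 + 5)*(-1) = -3*(2 + 5)*(-1) = -21*(-1) = -3*(-7) = 21)
q(A(2, 0)) + o*(-30) = √(-6 + (-4 - 1*0)) + 21*(-30) = √(-6 + (-4 + 0)) - 630 = √(-6 - 4) - 630 = √(-10) - 630 = I*√10 - 630 = -630 + I*√10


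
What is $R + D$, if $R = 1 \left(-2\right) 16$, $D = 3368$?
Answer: $3336$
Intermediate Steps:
$R = -32$ ($R = \left(-2\right) 16 = -32$)
$R + D = -32 + 3368 = 3336$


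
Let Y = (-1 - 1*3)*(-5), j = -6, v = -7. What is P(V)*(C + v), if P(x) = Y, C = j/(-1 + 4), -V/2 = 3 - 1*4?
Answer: -180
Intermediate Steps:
V = 2 (V = -2*(3 - 1*4) = -2*(3 - 4) = -2*(-1) = 2)
C = -2 (C = -6/(-1 + 4) = -6/3 = (1/3)*(-6) = -2)
Y = 20 (Y = (-1 - 3)*(-5) = -4*(-5) = 20)
P(x) = 20
P(V)*(C + v) = 20*(-2 - 7) = 20*(-9) = -180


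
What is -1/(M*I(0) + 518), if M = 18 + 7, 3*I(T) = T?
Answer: -1/518 ≈ -0.0019305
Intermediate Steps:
I(T) = T/3
M = 25
-1/(M*I(0) + 518) = -1/(25*((1/3)*0) + 518) = -1/(25*0 + 518) = -1/(0 + 518) = -1/518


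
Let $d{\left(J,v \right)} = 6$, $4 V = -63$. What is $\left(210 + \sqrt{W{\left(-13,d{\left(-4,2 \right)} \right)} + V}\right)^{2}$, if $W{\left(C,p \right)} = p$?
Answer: $\frac{\left(420 + i \sqrt{39}\right)^{2}}{4} \approx 44090.0 + 1311.4 i$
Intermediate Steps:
$V = - \frac{63}{4}$ ($V = \frac{1}{4} \left(-63\right) = - \frac{63}{4} \approx -15.75$)
$\left(210 + \sqrt{W{\left(-13,d{\left(-4,2 \right)} \right)} + V}\right)^{2} = \left(210 + \sqrt{6 - \frac{63}{4}}\right)^{2} = \left(210 + \sqrt{- \frac{39}{4}}\right)^{2} = \left(210 + \frac{i \sqrt{39}}{2}\right)^{2}$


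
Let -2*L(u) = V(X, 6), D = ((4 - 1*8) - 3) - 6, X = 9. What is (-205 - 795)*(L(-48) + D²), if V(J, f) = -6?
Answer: -172000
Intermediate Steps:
D = -13 (D = ((4 - 8) - 3) - 6 = (-4 - 3) - 6 = -7 - 6 = -13)
L(u) = 3 (L(u) = -½*(-6) = 3)
(-205 - 795)*(L(-48) + D²) = (-205 - 795)*(3 + (-13)²) = -1000*(3 + 169) = -1000*172 = -172000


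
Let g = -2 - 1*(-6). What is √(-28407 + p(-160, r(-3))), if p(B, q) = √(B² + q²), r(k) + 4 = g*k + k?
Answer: √(-28407 + √25961) ≈ 168.07*I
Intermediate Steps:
g = 4 (g = -2 + 6 = 4)
r(k) = -4 + 5*k (r(k) = -4 + (4*k + k) = -4 + 5*k)
√(-28407 + p(-160, r(-3))) = √(-28407 + √((-160)² + (-4 + 5*(-3))²)) = √(-28407 + √(25600 + (-4 - 15)²)) = √(-28407 + √(25600 + (-19)²)) = √(-28407 + √(25600 + 361)) = √(-28407 + √25961)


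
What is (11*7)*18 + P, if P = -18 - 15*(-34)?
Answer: 1878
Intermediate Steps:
P = 492 (P = -18 + 510 = 492)
(11*7)*18 + P = (11*7)*18 + 492 = 77*18 + 492 = 1386 + 492 = 1878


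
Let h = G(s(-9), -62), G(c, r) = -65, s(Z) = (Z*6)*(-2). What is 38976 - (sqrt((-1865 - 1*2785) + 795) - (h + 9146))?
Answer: 48057 - I*sqrt(3855) ≈ 48057.0 - 62.089*I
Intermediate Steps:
s(Z) = -12*Z (s(Z) = (6*Z)*(-2) = -12*Z)
h = -65
38976 - (sqrt((-1865 - 1*2785) + 795) - (h + 9146)) = 38976 - (sqrt((-1865 - 1*2785) + 795) - (-65 + 9146)) = 38976 - (sqrt((-1865 - 2785) + 795) - 1*9081) = 38976 - (sqrt(-4650 + 795) - 9081) = 38976 - (sqrt(-3855) - 9081) = 38976 - (I*sqrt(3855) - 9081) = 38976 - (-9081 + I*sqrt(3855)) = 38976 + (9081 - I*sqrt(3855)) = 48057 - I*sqrt(3855)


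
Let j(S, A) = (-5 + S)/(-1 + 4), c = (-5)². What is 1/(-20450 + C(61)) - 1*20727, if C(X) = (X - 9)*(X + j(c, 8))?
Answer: -1052807241/50794 ≈ -20727.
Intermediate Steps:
c = 25
j(S, A) = -5/3 + S/3 (j(S, A) = (-5 + S)/3 = (-5 + S)*(⅓) = -5/3 + S/3)
C(X) = (-9 + X)*(20/3 + X) (C(X) = (X - 9)*(X + (-5/3 + (⅓)*25)) = (-9 + X)*(X + (-5/3 + 25/3)) = (-9 + X)*(X + 20/3) = (-9 + X)*(20/3 + X))
1/(-20450 + C(61)) - 1*20727 = 1/(-20450 + (-60 + 61² - 7/3*61)) - 1*20727 = 1/(-20450 + (-60 + 3721 - 427/3)) - 20727 = 1/(-20450 + 10556/3) - 20727 = 1/(-50794/3) - 20727 = -3/50794 - 20727 = -1052807241/50794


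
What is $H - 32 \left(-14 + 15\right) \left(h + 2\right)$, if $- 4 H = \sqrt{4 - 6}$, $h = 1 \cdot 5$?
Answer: $-224 - \frac{i \sqrt{2}}{4} \approx -224.0 - 0.35355 i$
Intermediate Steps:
$h = 5$
$H = - \frac{i \sqrt{2}}{4}$ ($H = - \frac{\sqrt{4 - 6}}{4} = - \frac{\sqrt{-2}}{4} = - \frac{i \sqrt{2}}{4} \approx - 0.35355 i$)
$H - 32 \left(-14 + 15\right) \left(h + 2\right) = - \frac{i \sqrt{2}}{4} - 32 \left(-14 + 15\right) \left(5 + 2\right) = - \frac{i \sqrt{2}}{4} - 32 \cdot 1 \cdot 7 = - \frac{i \sqrt{2}}{4} - 224 = -224 - \frac{i \sqrt{2}}{4}$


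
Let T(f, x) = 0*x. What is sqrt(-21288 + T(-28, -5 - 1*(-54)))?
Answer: 2*I*sqrt(5322) ≈ 145.9*I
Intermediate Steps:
T(f, x) = 0
sqrt(-21288 + T(-28, -5 - 1*(-54))) = sqrt(-21288 + 0) = sqrt(-21288) = 2*I*sqrt(5322)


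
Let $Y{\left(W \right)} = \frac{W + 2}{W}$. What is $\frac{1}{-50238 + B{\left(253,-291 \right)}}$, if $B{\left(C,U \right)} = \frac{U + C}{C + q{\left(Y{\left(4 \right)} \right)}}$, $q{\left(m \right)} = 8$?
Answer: $- \frac{261}{13112156} \approx -1.9905 \cdot 10^{-5}$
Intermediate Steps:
$Y{\left(W \right)} = \frac{2 + W}{W}$
$B{\left(C,U \right)} = \frac{C + U}{8 + C}$ ($B{\left(C,U \right)} = \frac{U + C}{C + 8} = \frac{C + U}{8 + C}$)
$\frac{1}{-50238 + B{\left(253,-291 \right)}} = \frac{1}{-50238 + \frac{253 - 291}{8 + 253}} = \frac{1}{-50238 + \frac{1}{261} \left(-38\right)} = \frac{1}{-50238 - \frac{38}{261}} = \frac{1}{- \frac{13112156}{261}} = - \frac{261}{13112156}$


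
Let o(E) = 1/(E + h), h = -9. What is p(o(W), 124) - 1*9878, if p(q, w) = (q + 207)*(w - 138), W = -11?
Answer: -127753/10 ≈ -12775.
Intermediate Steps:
o(E) = 1/(-9 + E) (o(E) = 1/(E - 9) = 1/(-9 + E))
p(q, w) = (-138 + w)*(207 + q) (p(q, w) = (207 + q)*(-138 + w) = (-138 + w)*(207 + q))
p(o(W), 124) - 1*9878 = (-28566 - 138/(-9 - 11) + 207*124 + 124/(-9 - 11)) - 1*9878 = (-28566 - 138/(-20) + 25668 + 124/(-20)) - 9878 = (-28566 - 138*(-1/20) + 25668 - 1/20*124) - 9878 = (-28566 + 69/10 + 25668 - 31/5) - 9878 = -28973/10 - 9878 = -127753/10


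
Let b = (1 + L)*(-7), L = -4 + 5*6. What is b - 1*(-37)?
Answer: -152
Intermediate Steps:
L = 26 (L = -4 + 30 = 26)
b = -189 (b = (1 + 26)*(-7) = 27*(-7) = -189)
b - 1*(-37) = -189 - 1*(-37) = -189 + 37 = -152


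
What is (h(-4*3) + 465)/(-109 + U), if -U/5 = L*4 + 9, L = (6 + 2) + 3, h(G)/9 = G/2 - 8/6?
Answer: -399/374 ≈ -1.0668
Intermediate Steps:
h(G) = -12 + 9*G/2 (h(G) = 9*(G/2 - 8/6) = 9*(G*(½) - 8*⅙) = 9*(G/2 - 4/3) = 9*(-4/3 + G/2) = -12 + 9*G/2)
L = 11 (L = 8 + 3 = 11)
U = -265 (U = -5*(11*4 + 9) = -5*(44 + 9) = -5*53 = -265)
(h(-4*3) + 465)/(-109 + U) = ((-12 + 9*(-4*3)/2) + 465)/(-109 - 265) = ((-12 + (9/2)*(-12)) + 465)/(-374) = ((-12 - 54) + 465)*(-1/374) = (-66 + 465)*(-1/374) = 399*(-1/374) = -399/374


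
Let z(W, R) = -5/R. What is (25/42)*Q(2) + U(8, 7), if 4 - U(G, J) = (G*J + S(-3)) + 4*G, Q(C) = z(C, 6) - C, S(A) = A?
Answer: -20837/252 ≈ -82.687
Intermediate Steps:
Q(C) = -5/6 - C
U(G, J) = 7 - 4*G - G*J (U(G, J) = 4 - ((G*J - 3) + 4*G) = 4 - ((-3 + G*J) + 4*G) = 4 - (-3 + 4*G + G*J) = 4 + (3 - 4*G - G*J) = 7 - 4*G - G*J)
(25/42)*Q(2) + U(8, 7) = (25/42)*(-5/6 - 1*2) + (7 - 4*8 - 1*8*7) = (25*(1/42))*(-5/6 - 2) + (7 - 32 - 56) = (25/42)*(-17/6) - 81 = -425/252 - 81 = -20837/252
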